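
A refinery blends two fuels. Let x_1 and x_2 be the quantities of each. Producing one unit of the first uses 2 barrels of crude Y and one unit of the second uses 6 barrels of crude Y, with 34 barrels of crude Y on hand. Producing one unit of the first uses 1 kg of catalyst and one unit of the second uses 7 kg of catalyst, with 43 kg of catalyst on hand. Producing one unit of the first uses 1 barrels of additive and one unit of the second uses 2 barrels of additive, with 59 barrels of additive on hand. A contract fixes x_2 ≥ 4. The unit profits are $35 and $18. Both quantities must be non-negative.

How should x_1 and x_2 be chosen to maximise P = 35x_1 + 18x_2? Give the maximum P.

x_1 = 5, x_2 = 4, maximum P = 247

Corner points and P = 35x_1 + 18x_2:
  (0, 17/3) → P = 102
  (0, 4) → P = 72
  (5, 4) → P = 247

At the optimal vertex, 2x_1 + 6x_2 = 34 and x_2 = 4.
Solving simultaneously gives x_1 = 5, x_2 = 4.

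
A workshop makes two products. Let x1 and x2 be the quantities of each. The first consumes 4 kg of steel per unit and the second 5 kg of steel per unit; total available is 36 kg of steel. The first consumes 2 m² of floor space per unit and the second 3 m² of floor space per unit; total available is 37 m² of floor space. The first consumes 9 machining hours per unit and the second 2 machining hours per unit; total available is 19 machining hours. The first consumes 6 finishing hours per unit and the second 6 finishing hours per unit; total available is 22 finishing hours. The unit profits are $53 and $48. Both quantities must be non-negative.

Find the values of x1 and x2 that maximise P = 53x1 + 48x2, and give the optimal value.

Vertices and P = 53x1 + 48x2:
  (0, 0) → P = 0
  (0, 11/3) → P = 176
  (19/9, 0) → P = 1007/9
  (5/3, 2) → P = 553/3

x1 = 5/3, x2 = 2, maximum P = 553/3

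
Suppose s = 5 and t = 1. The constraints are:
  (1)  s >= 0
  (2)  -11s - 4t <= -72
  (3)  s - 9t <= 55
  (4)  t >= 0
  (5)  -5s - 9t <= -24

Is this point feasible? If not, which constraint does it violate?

not feasible — violates (2)

Constraint (2): -11s - 4t = -59, which is not ≤ -72. All other constraints are satisfied.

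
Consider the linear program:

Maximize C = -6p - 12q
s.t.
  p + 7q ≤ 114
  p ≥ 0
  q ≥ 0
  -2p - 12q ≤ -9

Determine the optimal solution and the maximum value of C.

Vertices and C = -6p - 12q:
  (0, 114/7) → C = -1368/7
  (114, 0) → C = -684
  (0, 3/4) → C = -9
  (9/2, 0) → C = -27

p = 0, q = 3/4, maximum C = -9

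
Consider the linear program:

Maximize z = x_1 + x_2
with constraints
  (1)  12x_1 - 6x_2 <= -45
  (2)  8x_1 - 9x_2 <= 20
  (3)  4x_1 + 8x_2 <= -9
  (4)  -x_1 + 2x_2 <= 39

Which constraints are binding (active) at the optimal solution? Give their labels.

(1) and (3)

Vertices and z = x_1 + x_2:
  (-35/4, -10) → z = -75/4
  (-69/20, 3/5) → z = -57/20
  (-165/8, 147/16) → z = -183/16
The feasible region is unbounded (it extends along (-9, -8), (-2, -1)), but z strictly decreases along every unbounded feasible direction, so there is no improving ray and the maximum is attained at a vertex.

The maximum is at (-69/20, 3/5). Substituting into each constraint, equality holds for (1) and (3); the remaining constraints have slack.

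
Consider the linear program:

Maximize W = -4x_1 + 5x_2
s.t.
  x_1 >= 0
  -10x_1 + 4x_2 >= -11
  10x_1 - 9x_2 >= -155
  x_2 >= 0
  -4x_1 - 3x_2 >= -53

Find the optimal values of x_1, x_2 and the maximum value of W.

x_1 = 2/11, x_2 = 575/33, maximum W = 2851/33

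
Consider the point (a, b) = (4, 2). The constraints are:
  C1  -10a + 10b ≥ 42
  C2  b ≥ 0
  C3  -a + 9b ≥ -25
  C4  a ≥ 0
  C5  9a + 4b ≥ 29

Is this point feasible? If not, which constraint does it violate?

Constraint C1: -10a + 10b = -20, which is not ≥ 42. All other constraints are satisfied.

not feasible — violates C1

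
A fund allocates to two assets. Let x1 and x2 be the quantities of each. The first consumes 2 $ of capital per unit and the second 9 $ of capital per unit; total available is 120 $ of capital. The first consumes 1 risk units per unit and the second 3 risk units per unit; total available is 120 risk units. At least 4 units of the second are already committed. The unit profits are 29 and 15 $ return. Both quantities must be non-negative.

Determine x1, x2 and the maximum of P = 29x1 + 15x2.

x1 = 42, x2 = 4, maximum P = 1278

Extreme points and P = 29x1 + 15x2:
  (0, 40/3) → P = 200
  (0, 4) → P = 60
  (42, 4) → P = 1278

The optimum lies where 2x1 + 9x2 = 120 and x2 = 4.
Solving simultaneously gives x1 = 42, x2 = 4.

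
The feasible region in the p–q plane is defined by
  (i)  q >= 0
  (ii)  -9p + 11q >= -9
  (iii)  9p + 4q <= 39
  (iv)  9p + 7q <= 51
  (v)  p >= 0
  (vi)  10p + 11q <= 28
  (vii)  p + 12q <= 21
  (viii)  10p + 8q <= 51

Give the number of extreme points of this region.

Of the 28 pairwise boundary intersections, those satisfying every inequality are:
  (1, 0)
  (0, 0)
  (37/19, 162/209)
  (0, 7/4)
  (105/109, 182/109)

5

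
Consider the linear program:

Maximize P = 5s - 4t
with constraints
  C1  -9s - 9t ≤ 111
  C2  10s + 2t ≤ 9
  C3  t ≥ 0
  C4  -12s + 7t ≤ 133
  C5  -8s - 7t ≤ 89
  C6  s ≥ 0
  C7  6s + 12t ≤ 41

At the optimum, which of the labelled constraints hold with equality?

Extreme points and P = 5s - 4t:
  (9/10, 0) → P = 9/2
  (13/54, 89/27) → P = -647/54
  (0, 0) → P = 0
  (0, 41/12) → P = -41/3

The maximum is at (9/10, 0). Substituting into each constraint, equality holds for C2 and C3; the remaining constraints have slack.

C2 and C3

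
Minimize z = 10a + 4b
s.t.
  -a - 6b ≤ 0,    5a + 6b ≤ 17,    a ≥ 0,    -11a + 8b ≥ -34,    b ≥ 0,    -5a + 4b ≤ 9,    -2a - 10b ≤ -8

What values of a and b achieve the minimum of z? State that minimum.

Vertices and z = 10a + 4b:
  (170/53, 17/106) → z = 1734/53
  (7/25, 13/5) → z = 66/5
  (0, 9/4) → z = 9
  (0, 4/5) → z = 16/5
  (202/63, 10/63) → z = 2060/63

The binding constraints are a = 0 and -2a - 10b = -8.
Solving simultaneously gives a = 0, b = 4/5.

a = 0, b = 4/5, minimum z = 16/5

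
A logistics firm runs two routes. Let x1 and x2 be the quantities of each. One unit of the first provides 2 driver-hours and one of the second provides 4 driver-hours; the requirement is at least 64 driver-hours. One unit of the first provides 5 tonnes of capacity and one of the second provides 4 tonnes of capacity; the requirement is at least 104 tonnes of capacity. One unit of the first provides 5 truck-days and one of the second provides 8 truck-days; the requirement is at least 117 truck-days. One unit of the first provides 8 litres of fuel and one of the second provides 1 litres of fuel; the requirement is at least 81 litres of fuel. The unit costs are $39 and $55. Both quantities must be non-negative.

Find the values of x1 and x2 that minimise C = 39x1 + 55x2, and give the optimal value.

Vertices and C = 39x1 + 55x2:
  (0, 81) → C = 4455
  (32, 0) → C = 1248
  (40/3, 28/3) → C = 3100/3
  (220/27, 427/27) → C = 32065/27
The feasible region is unbounded (it extends along (0, 1), (1, 0)), but C strictly increases along every unbounded feasible direction, so there is no improving ray and the minimum is attained at a vertex.

The optimum lies where 2x1 + 4x2 = 64 and 5x1 + 4x2 = 104.
Solving simultaneously gives x1 = 40/3, x2 = 28/3.

x1 = 40/3, x2 = 28/3, minimum C = 3100/3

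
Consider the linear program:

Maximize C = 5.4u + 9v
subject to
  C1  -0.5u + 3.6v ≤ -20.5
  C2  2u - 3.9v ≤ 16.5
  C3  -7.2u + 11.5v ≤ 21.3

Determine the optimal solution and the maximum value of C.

Corner points and C = 5.4u + 9v:
  (-137/35, -131/21) → C = -1932/25
  (-31243/2017, -15825/2017) → C = -1555686/10085
  (-13641/254, -4035/127) → C = -731457/1270

At the optimal vertex, -0.5u + 3.6v = -20.5 and 2u - 3.9v = 16.5.
Solving simultaneously gives u = -137/35, v = -131/21.

u = -137/35, v = -131/21, maximum C = -1932/25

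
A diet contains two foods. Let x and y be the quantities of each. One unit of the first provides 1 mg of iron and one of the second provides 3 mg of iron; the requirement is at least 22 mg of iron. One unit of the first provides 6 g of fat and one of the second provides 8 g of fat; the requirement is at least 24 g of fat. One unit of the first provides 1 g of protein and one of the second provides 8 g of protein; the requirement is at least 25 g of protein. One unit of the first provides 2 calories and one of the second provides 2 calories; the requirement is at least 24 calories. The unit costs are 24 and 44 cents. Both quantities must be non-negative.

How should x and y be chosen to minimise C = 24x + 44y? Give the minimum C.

x = 7, y = 5, minimum C = 388

Extreme points and C = 24x + 44y:
  (0, 12) → C = 528
  (25, 0) → C = 600
  (101/5, 3/5) → C = 2556/5
  (7, 5) → C = 388
The feasible region is unbounded (it extends along (0, 1), (1, 0)), but C strictly increases along every unbounded feasible direction, so there is no improving ray and the minimum is attained at a vertex.

The binding constraints are x + 3y = 22 and 2x + 2y = 24.
Solving simultaneously gives x = 7, y = 5.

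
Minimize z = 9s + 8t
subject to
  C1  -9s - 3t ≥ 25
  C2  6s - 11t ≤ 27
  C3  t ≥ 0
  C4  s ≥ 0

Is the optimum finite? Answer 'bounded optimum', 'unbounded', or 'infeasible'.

The boundaries -9s - 3t = 25 and t = 0 meet at (-25/9, 0), but that point violates s ≥ 0. Every candidate vertex is excluded by some other constraint, so the feasible region is empty.

infeasible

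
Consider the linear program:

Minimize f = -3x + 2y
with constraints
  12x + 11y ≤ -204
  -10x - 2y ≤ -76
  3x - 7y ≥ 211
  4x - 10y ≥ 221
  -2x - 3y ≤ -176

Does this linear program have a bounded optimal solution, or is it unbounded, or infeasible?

The boundaries 12x + 11y = -204 and -10x - 2y = -76 meet at (622/43, -1476/43), but that point violates -2x - 3y ≤ -176. Every candidate vertex is excluded by some other constraint, so the feasible region is empty.

infeasible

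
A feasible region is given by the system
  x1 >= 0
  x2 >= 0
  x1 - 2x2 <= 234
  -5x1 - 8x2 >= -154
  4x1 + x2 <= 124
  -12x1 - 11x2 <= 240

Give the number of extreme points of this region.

Intersecting each pair of boundary lines and keeping only the points that satisfy every inequality leaves:
  (0, 0)
  (0, 77/4)
  (154/5, 0)

3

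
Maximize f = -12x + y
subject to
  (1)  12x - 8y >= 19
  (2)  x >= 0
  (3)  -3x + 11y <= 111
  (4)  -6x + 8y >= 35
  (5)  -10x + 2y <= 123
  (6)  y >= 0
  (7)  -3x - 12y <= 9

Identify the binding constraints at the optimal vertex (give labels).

(1) and (4)

Corner points and f = -12x + y:
  (1097/108, 463/36) → f = -3925/36
  (9, 89/8) → f = -775/8
  (503/42, 187/14) → f = -1825/14

The maximum is at (9, 89/8). Substituting into each constraint, equality holds for (1) and (4); the remaining constraints have slack.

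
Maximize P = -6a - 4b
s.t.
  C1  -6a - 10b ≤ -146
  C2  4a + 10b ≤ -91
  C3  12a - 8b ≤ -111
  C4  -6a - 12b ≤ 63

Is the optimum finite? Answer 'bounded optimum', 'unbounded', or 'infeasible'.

The boundaries -6a - 10b = -146 and 4a + 10b = -91 meet at (237/2, -113/2), but that point violates 12a - 8b ≤ -111. Every candidate vertex is excluded by some other constraint, so the feasible region is empty.

infeasible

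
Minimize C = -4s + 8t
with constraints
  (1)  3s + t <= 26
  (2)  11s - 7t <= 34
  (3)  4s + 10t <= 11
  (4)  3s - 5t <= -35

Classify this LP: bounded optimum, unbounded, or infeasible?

From the feasible point (-59/10, 173/50), moving in the direction (-5, -3) keeps every constraint satisfied while C decreases without bound.

unbounded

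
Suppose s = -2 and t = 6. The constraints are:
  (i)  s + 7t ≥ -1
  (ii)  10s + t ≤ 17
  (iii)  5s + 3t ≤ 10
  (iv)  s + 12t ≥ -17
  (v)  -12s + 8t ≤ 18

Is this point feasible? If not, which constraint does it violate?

not feasible — violates (v)

Constraint (v): -12s + 8t = 72, which is not ≤ 18. All other constraints are satisfied.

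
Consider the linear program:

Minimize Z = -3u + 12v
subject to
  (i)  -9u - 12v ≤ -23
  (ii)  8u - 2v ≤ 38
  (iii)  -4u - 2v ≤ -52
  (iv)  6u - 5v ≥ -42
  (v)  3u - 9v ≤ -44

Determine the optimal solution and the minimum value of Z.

u = 15/2, v = 11, minimum Z = 219/2

Vertices and Z = -3u + 12v:
  (15/2, 11) → Z = 219/2
  (137/14, 141/7) → Z = 2973/14
  (11/2, 15) → Z = 327/2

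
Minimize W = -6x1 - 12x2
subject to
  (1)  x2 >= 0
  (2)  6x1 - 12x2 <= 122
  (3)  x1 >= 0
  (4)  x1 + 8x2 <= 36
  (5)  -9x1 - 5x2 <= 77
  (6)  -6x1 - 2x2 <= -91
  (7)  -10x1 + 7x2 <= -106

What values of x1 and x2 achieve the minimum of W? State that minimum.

x1 = 352/15, x2 = 47/30, minimum W = -798/5

Extreme points and W = -6x1 - 12x2:
  (61/3, 0) → W = -122
  (91/6, 0) → W = -91
  (352/15, 47/30) → W = -798/5
  (328/23, 125/46) → W = -2718/23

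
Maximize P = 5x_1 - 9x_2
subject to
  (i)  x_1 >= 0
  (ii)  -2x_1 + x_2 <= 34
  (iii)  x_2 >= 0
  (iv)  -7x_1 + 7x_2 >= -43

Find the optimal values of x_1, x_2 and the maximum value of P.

x_1 = 43/7, x_2 = 0, maximum P = 215/7

Feasible corners and P = 5x_1 - 9x_2:
  (0, 34) → P = -306
  (0, 0) → P = 0
  (43/7, 0) → P = 215/7
The feasible region is unbounded (it extends along (1, 2), (1, 1)), but P strictly decreases along every unbounded feasible direction, so there is no improving ray and the maximum is attained at a vertex.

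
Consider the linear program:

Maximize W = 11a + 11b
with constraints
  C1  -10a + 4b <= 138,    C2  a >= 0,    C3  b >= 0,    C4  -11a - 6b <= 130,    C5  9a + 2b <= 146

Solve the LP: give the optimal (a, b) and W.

a = 11/2, b = 193/4, maximum W = 2365/4

Extreme points and W = 11a + 11b:
  (0, 69/2) → W = 759/2
  (11/2, 193/4) → W = 2365/4
  (0, 0) → W = 0
  (146/9, 0) → W = 1606/9

At the optimal vertex, -10a + 4b = 138 and 9a + 2b = 146.
Solving simultaneously gives a = 11/2, b = 193/4.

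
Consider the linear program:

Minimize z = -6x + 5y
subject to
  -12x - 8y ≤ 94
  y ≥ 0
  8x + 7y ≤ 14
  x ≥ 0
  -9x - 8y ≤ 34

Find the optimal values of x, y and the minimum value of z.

x = 7/4, y = 0, minimum z = -21/2

The binding constraints are y = 0 and 8x + 7y = 14.
Solving simultaneously gives x = 7/4, y = 0.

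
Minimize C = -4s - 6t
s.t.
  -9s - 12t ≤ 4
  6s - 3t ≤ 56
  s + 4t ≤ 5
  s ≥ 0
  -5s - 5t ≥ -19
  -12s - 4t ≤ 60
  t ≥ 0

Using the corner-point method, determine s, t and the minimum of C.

Feasible corners and C = -4s - 6t:
  (0, 5/4) → C = -15/2
  (17/5, 2/5) → C = -16
  (0, 0) → C = 0
  (19/5, 0) → C = -76/5

At the optimal vertex, s + 4t = 5 and -5s - 5t = -19.
Solving simultaneously gives s = 17/5, t = 2/5.

s = 17/5, t = 2/5, minimum C = -16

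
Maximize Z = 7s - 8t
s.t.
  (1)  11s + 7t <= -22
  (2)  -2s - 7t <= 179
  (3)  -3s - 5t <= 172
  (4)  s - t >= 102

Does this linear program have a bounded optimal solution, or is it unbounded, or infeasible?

The boundaries 11s + 7t = -22 and -2s - 7t = 179 meet at (157/9, -275/9), but that point violates s - t ≥ 102. Every candidate vertex is excluded by some other constraint, so the feasible region is empty.

infeasible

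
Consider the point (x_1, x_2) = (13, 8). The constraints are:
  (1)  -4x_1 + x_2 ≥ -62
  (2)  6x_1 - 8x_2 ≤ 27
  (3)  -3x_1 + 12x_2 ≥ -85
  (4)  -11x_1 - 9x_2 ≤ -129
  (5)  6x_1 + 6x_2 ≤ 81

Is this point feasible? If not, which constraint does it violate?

not feasible — violates (5)

Constraint (5): 6x_1 + 6x_2 = 126, which is not ≤ 81. All other constraints are satisfied.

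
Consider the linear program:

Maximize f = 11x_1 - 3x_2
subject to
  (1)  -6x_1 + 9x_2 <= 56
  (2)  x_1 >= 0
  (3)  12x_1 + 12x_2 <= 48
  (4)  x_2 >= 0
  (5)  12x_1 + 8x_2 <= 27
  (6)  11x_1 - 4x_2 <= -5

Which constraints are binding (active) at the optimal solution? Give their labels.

(5) and (6)

Corner points and f = 11x_1 - 3x_2:
  (0, 27/8) → f = -81/8
  (0, 5/4) → f = -15/4
  (1/2, 21/8) → f = -19/8

The maximum is at (1/2, 21/8). Substituting into each constraint, equality holds for (5) and (6); the remaining constraints have slack.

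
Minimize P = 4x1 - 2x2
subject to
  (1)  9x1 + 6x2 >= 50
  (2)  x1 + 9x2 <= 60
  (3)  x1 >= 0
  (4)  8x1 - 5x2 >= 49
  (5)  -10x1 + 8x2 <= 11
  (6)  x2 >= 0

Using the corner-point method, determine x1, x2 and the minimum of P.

x1 = 49/8, x2 = 0, minimum P = 49/2

Vertices and P = 4x1 - 2x2:
  (741/77, 431/77) → P = 2102/77
  (60, 0) → P = 240
  (49/8, 0) → P = 49/2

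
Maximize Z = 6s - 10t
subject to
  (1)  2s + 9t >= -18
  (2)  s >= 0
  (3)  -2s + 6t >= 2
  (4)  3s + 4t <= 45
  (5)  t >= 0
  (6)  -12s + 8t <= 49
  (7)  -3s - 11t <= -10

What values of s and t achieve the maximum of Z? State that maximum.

Corner points and Z = 6s - 10t:
  (0, 49/8) → Z = -245/4
  (0, 10/11) → Z = -100/11
  (131/13, 48/13) → Z = 306/13
  (19/20, 13/20) → Z = -4/5
  (41/18, 229/24) → Z = -327/4

s = 131/13, t = 48/13, maximum Z = 306/13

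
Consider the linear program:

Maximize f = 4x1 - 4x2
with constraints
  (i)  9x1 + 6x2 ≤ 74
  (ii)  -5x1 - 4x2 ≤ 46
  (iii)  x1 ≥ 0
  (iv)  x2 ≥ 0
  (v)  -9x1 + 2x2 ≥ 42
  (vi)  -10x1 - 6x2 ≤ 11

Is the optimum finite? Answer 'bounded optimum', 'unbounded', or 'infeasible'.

infeasible

The boundaries 9x1 + 6x2 = 74 and x1 = 0 meet at (0, 37/3), but that point violates -9x1 + 2x2 ≥ 42. Every candidate vertex is excluded by some other constraint, so the feasible region is empty.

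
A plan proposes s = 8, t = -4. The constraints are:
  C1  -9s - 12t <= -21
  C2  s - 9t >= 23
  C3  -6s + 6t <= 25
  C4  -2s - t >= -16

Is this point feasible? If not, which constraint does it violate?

C1: -24 ≤ -21 ✓
C2: 44 ≥ 23 ✓
C3: -72 ≤ 25 ✓
C4: -12 ≥ -16 ✓

feasible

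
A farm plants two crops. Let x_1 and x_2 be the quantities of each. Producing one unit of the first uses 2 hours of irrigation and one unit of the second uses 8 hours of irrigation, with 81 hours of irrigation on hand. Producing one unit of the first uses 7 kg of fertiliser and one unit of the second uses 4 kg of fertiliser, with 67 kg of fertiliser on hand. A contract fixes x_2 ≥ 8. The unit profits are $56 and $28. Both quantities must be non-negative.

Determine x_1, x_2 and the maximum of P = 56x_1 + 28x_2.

x_1 = 5, x_2 = 8, maximum P = 504

The binding constraints are 7x_1 + 4x_2 = 67 and x_2 = 8.
Solving simultaneously gives x_1 = 5, x_2 = 8.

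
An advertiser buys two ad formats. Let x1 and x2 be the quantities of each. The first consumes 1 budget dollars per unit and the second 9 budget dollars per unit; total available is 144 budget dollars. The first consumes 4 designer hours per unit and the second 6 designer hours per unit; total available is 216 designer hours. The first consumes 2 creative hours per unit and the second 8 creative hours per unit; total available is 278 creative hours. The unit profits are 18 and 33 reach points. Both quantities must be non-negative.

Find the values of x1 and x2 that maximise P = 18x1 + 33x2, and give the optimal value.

x1 = 36, x2 = 12, maximum P = 1044

The binding constraints are x1 + 9x2 = 144 and 4x1 + 6x2 = 216.
Solving simultaneously gives x1 = 36, x2 = 12.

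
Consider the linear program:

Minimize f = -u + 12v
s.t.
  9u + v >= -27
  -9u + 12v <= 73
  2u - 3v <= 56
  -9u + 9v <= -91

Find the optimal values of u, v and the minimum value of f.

u = -25/29, v = -558/29, minimum f = -6671/29

Extreme points and f = -u + 12v:
  (-25/29, -558/29) → f = -6671/29
  (-76/45, -59/5) → f = -6296/45
  (583/9, 164/3) → f = 5321/9
The feasible region is unbounded (it extends along (4, 3), (3, 2)), but f strictly increases along every unbounded feasible direction, so there is no improving ray and the minimum is attained at a vertex.

The optimum lies where 9u + v = -27 and 2u - 3v = 56.
Solving simultaneously gives u = -25/29, v = -558/29.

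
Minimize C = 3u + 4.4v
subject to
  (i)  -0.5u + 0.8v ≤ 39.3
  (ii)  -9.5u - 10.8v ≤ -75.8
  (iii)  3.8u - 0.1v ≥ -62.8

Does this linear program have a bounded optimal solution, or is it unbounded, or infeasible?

unbounded

From the feasible point (-4631/299, 11794/299), moving in the direction (10.8, -9.5) keeps every constraint satisfied while C decreases without bound.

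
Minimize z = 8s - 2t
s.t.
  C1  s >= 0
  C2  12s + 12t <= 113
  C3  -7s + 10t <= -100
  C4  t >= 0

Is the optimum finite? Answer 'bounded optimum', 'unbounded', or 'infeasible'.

The boundaries s = 0 and 12s + 12t = 113 meet at (0, 113/12), but that point violates -7s + 10t ≤ -100. Every candidate vertex is excluded by some other constraint, so the feasible region is empty.

infeasible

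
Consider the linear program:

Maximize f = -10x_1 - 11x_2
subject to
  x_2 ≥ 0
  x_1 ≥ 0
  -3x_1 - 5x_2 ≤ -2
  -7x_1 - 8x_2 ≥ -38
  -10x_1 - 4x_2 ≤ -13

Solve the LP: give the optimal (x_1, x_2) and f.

Vertices and f = -10x_1 - 11x_2:
  (38/7, 0) → f = -380/7
  (13/10, 0) → f = -13
  (0, 19/4) → f = -209/4
  (0, 13/4) → f = -143/4

The optimum lies where x_2 = 0 and -10x_1 - 4x_2 = -13.
Solving simultaneously gives x_1 = 13/10, x_2 = 0.

x_1 = 13/10, x_2 = 0, maximum f = -13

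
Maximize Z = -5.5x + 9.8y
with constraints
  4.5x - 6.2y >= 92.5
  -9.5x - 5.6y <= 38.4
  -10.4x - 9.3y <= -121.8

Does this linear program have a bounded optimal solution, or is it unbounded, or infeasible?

unbounded

From the feasible point (5211/343, -41390/10633), moving in the direction (6.2, 4.5) keeps every constraint satisfied while Z increases without bound.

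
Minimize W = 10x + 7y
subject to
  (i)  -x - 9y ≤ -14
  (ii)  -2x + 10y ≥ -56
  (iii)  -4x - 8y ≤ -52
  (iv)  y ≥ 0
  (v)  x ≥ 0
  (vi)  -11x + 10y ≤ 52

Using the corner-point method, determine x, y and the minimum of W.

Extreme points and W = 10x + 7y:
  (89/7, 1/7) → W = 897/7
  (14, 0) → W = 140
  (28, 0) → W = 280
  (13/16, 195/32) → W = 1625/32
The feasible region is unbounded (it extends along (10, 11), (5, 1)), but W strictly increases along every unbounded feasible direction, so there is no improving ray and the minimum is attained at a vertex.

The optimum lies where -4x - 8y = -52 and -11x + 10y = 52.
Solving simultaneously gives x = 13/16, y = 195/32.

x = 13/16, y = 195/32, minimum W = 1625/32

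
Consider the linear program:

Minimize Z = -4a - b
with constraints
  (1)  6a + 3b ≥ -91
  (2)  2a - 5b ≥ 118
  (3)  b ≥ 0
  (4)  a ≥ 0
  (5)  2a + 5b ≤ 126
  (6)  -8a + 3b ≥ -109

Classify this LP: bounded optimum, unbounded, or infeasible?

The boundaries 6a + 3b = -91 and a = 0 meet at (0, -91/3), but that point violates b ≥ 0. Every candidate vertex is excluded by some other constraint, so the feasible region is empty.

infeasible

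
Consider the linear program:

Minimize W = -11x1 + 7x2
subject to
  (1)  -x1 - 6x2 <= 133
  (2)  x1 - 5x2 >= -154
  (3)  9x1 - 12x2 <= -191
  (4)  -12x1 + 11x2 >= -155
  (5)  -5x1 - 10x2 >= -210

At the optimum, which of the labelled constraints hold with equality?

Corner points and W = -11x1 + 7x2:
  (-1589/11, 21/11) → W = 17626/11
  (-457/11, -503/33) → W = 11560/33
  (-14, 28) → W = 350
  (61/15, 569/30) → W = 2641/30

The minimum is at (61/15, 569/30). Substituting into each constraint, equality holds for (3) and (5); the remaining constraints have slack.

(3) and (5)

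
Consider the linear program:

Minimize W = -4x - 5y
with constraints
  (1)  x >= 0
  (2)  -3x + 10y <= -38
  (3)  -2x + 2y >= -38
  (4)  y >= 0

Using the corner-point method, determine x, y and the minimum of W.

x = 152/7, y = 19/7, minimum W = -703/7

Corner points and W = -4x - 5y:
  (152/7, 19/7) → W = -703/7
  (38/3, 0) → W = -152/3
  (19, 0) → W = -76

The binding constraints are -3x + 10y = -38 and -2x + 2y = -38.
Solving simultaneously gives x = 152/7, y = 19/7.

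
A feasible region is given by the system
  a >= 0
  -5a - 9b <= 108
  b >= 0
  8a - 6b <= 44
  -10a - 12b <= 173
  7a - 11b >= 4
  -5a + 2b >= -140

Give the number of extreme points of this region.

3

Pairwise boundary intersections that survive every other constraint:
  (11/2, 0)
  (4/7, 0)
  (10, 6)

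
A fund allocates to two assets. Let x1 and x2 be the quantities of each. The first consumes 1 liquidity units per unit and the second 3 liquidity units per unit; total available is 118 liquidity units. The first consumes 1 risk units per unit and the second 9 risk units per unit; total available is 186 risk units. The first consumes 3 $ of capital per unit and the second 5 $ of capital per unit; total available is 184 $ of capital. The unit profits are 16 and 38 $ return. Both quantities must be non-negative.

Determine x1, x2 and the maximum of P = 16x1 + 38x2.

x1 = 33, x2 = 17, maximum P = 1174

Corner points and P = 16x1 + 38x2:
  (0, 0) → P = 0
  (0, 62/3) → P = 2356/3
  (184/3, 0) → P = 2944/3
  (33, 17) → P = 1174

The binding constraints are x1 + 9x2 = 186 and 3x1 + 5x2 = 184.
Solving simultaneously gives x1 = 33, x2 = 17.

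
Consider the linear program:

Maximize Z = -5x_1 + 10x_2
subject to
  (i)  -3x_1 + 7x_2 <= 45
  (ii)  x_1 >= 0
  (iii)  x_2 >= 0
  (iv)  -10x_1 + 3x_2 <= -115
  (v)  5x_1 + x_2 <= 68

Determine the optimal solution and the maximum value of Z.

Feasible corners and Z = -5x_1 + 10x_2:
  (23/2, 0) → Z = -115/2
  (68/5, 0) → Z = -68
  (319/25, 21/5) → Z = -109/5

At the optimal vertex, -10x_1 + 3x_2 = -115 and 5x_1 + x_2 = 68.
Solving simultaneously gives x_1 = 319/25, x_2 = 21/5.

x_1 = 319/25, x_2 = 21/5, maximum Z = -109/5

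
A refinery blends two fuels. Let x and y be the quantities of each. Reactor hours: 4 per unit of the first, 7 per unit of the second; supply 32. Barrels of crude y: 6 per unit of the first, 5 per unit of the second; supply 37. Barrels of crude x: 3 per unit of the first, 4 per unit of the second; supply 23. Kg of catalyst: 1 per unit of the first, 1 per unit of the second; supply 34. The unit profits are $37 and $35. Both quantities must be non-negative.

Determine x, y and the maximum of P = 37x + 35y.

Corner points and P = 37x + 35y:
  (0, 0) → P = 0
  (0, 32/7) → P = 160
  (37/6, 0) → P = 1369/6
  (9/2, 2) → P = 473/2

x = 9/2, y = 2, maximum P = 473/2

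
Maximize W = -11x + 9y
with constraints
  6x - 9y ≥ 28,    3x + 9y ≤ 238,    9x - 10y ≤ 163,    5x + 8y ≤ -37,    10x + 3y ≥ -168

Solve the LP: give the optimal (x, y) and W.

Vertices and W = -11x + 9y:
  (-109/93, -362/93) → W = -2059/93
  (-119/9, -322/27) → W = 343/9
  (467/61, -574/61) → W = -10303/61
  (-1191/127, -3142/127) → W = -15177/127

The binding constraints are 6x - 9y = 28 and 10x + 3y = -168.
Solving simultaneously gives x = -119/9, y = -322/27.

x = -119/9, y = -322/27, maximum W = 343/9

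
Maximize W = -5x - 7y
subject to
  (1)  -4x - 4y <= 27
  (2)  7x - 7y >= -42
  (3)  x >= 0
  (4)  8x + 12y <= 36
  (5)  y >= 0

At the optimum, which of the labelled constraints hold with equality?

Feasible corners and W = -5x - 7y:
  (0, 3) → W = -21
  (0, 0) → W = 0
  (9/2, 0) → W = -45/2

The maximum is at (0, 0). Substituting into each constraint, equality holds for (3) and (5); the remaining constraints have slack.

(3) and (5)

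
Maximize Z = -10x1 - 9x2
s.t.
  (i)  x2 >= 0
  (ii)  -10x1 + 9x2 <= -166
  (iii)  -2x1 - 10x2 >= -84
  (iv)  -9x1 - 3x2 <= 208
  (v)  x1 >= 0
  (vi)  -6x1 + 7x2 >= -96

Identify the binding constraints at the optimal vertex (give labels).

(ii) and (vi)

Feasible corners and Z = -10x1 - 9x2:
  (1208/59, 254/59) → Z = -14366/59
  (149/8, 9/4) → Z = -413/2
  (774/37, 156/37) → Z = -9144/37

The maximum is at (149/8, 9/4). Substituting into each constraint, equality holds for (ii) and (vi); the remaining constraints have slack.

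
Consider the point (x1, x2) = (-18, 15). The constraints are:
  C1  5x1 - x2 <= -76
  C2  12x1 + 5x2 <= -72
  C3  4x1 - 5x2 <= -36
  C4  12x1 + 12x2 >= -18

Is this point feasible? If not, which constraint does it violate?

Constraint C4: 12x1 + 12x2 = -36, which is not ≥ -18. All other constraints are satisfied.

not feasible — violates C4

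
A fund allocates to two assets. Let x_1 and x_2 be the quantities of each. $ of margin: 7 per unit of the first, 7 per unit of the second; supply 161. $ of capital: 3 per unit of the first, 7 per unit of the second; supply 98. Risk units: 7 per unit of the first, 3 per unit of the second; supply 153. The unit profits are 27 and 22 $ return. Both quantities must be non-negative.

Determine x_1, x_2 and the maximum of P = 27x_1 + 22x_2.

Vertices and P = 27x_1 + 22x_2:
  (0, 0) → P = 0
  (0, 14) → P = 308
  (153/7, 0) → P = 4131/7
  (63/4, 29/4) → P = 2339/4
  (21, 2) → P = 611

x_1 = 21, x_2 = 2, maximum P = 611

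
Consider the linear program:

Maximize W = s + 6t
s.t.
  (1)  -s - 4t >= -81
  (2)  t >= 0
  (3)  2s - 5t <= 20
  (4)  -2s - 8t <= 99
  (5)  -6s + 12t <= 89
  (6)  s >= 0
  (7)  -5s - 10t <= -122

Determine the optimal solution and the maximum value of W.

Extreme points and W = s + 6t:
  (485/13, 142/13) → W = 1337/13
  (154/9, 575/36) → W = 2033/18
  (18, 16/5) → W = 186/5
  (287/60, 1177/120) → W = 1909/30

s = 154/9, t = 575/36, maximum W = 2033/18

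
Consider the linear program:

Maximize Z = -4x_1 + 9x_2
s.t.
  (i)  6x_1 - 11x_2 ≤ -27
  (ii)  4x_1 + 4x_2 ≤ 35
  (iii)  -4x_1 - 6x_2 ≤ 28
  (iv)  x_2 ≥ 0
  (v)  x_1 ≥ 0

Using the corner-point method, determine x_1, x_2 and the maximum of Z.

x_1 = 0, x_2 = 35/4, maximum Z = 315/4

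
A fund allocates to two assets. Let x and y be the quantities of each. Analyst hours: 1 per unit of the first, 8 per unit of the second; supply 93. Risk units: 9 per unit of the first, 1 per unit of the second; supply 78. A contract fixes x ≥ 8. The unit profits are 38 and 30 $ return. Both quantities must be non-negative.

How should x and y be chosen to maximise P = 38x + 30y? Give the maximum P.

x = 8, y = 6, maximum P = 484

Extreme points and P = 38x + 30y:
  (26/3, 0) → P = 988/3
  (8, 0) → P = 304
  (8, 6) → P = 484

At the optimal vertex, 9x + y = 78 and x = 8.
Solving simultaneously gives x = 8, y = 6.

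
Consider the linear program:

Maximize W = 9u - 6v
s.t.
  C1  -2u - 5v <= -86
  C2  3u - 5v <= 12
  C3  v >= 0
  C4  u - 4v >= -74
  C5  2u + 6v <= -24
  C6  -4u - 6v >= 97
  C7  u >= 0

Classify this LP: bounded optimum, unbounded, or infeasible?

The boundaries -4u - 6v = 97 and u = 0 meet at (0, -97/6), but that point violates -2u - 5v ≤ -86. Every candidate vertex is excluded by some other constraint, so the feasible region is empty.

infeasible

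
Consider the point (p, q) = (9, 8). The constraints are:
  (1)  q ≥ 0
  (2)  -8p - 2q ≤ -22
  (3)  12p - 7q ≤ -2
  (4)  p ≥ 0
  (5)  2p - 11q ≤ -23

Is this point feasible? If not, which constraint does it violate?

not feasible — violates (3)

Constraint (3): 12p - 7q = 52, which is not ≤ -2. All other constraints are satisfied.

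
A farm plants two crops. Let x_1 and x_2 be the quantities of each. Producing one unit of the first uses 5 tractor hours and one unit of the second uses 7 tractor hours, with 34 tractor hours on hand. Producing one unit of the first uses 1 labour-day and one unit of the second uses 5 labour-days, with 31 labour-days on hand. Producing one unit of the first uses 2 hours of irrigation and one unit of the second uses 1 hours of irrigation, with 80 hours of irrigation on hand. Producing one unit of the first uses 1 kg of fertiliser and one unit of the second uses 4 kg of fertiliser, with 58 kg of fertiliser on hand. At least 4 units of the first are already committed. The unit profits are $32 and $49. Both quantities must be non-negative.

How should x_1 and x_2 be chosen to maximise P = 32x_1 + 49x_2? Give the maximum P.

x_1 = 4, x_2 = 2, maximum P = 226

Corner points and P = 32x_1 + 49x_2:
  (34/5, 0) → P = 1088/5
  (4, 0) → P = 128
  (4, 2) → P = 226

At the optimal vertex, 5x_1 + 7x_2 = 34 and x_1 = 4.
Solving simultaneously gives x_1 = 4, x_2 = 2.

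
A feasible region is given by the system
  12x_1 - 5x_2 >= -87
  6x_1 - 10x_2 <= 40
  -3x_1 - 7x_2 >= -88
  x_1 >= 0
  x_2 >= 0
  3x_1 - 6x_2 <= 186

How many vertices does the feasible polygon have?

4

Pairwise boundary intersections that survive every other constraint:
  (145/9, 17/3)
  (20/3, 0)
  (0, 88/7)
  (0, 0)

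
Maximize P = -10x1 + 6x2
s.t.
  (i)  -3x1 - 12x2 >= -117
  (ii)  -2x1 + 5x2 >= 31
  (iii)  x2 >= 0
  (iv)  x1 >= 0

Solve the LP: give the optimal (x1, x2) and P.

x1 = 0, x2 = 39/4, maximum P = 117/2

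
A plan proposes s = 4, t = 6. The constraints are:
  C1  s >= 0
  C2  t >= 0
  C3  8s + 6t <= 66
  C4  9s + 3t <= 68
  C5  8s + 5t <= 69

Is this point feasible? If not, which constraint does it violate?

not feasible — violates C3

Constraint C3: 8s + 6t = 68, which is not ≤ 66. All other constraints are satisfied.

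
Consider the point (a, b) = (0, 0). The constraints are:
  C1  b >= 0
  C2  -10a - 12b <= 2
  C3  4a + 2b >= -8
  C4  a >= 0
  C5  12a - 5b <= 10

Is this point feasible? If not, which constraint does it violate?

feasible

C1: 0 ≥ 0 ✓
C2: 0 ≤ 2 ✓
C3: 0 ≥ -8 ✓
C4: 0 ≥ 0 ✓
C5: 0 ≤ 10 ✓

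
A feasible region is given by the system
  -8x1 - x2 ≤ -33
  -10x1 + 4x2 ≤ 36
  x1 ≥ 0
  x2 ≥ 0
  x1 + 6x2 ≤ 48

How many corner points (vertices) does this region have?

Pairwise boundary intersections that survive every other constraint:
  (33/8, 0)
  (150/47, 351/47)
  (48, 0)

3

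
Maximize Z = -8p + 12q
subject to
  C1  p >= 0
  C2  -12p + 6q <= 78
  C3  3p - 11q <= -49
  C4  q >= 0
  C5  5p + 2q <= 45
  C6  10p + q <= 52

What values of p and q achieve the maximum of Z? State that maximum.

p = 19/9, q = 155/9, maximum Z = 1708/9

Feasible corners and Z = -8p + 12q:
  (0, 13) → Z = 156
  (0, 49/11) → Z = 588/11
  (19/9, 155/9) → Z = 1708/9
  (523/113, 646/113) → Z = 3568/113
  (59/15, 38/3) → Z = 1808/15

The optimum lies where -12p + 6q = 78 and 5p + 2q = 45.
Solving simultaneously gives p = 19/9, q = 155/9.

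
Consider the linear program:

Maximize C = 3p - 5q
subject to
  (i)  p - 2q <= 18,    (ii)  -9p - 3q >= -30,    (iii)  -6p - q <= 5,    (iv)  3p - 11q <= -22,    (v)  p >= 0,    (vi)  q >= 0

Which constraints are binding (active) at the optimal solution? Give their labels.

(ii) and (iv)

Feasible corners and C = 3p - 5q:
  (22/9, 8/3) → C = -6
  (0, 10) → C = -50
  (0, 2) → C = -10

The maximum is at (22/9, 8/3). Substituting into each constraint, equality holds for (ii) and (iv); the remaining constraints have slack.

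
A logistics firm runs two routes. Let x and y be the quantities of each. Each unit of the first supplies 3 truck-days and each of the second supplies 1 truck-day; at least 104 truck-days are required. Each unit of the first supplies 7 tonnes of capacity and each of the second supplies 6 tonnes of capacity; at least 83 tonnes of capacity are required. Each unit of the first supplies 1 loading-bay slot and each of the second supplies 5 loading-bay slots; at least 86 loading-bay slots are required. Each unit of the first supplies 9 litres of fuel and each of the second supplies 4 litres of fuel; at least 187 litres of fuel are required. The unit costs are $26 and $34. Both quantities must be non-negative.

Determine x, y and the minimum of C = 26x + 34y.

Extreme points and C = 26x + 34y:
  (0, 104) → C = 3536
  (86, 0) → C = 2236
  (31, 11) → C = 1180
The feasible region is unbounded (it extends along (0, 1), (1, 0)), but C strictly increases along every unbounded feasible direction, so there is no improving ray and the minimum is attained at a vertex.

The binding constraints are 3x + y = 104 and x + 5y = 86.
Solving simultaneously gives x = 31, y = 11.

x = 31, y = 11, minimum C = 1180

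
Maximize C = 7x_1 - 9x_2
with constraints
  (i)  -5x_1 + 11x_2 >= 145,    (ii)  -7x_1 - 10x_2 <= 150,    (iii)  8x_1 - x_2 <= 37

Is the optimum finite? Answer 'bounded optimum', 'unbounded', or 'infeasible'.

bounded optimum

Vertices and C = 7x_1 - 9x_2:
  (-3100/127, 265/127) → C = -24085/127
  (552/83, 1345/83) → C = -8241/83
The feasible region has finitely many vertices and no improving ray; the maximum is -8241/83 at (552/83, 1345/83).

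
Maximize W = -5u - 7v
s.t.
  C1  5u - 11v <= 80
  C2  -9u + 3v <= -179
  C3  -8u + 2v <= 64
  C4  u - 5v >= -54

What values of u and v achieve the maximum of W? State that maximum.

u = 247/12, v = 25/12, maximum W = -235/2

Corner points and W = -5u - 7v:
  (247/12, 25/12) → W = -235/2
  (71, 25) → W = -530
  (151/6, 95/6) → W = -710/3

At the optimal vertex, 5u - 11v = 80 and -9u + 3v = -179.
Solving simultaneously gives u = 247/12, v = 25/12.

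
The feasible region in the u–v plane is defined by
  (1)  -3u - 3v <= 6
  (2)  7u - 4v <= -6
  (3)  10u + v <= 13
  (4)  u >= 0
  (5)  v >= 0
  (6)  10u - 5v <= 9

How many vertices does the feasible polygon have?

The feasible vertices (each the meet of two boundaries and inside every other half-plane) are:
  (46/47, 151/47)
  (0, 3/2)
  (0, 13)

3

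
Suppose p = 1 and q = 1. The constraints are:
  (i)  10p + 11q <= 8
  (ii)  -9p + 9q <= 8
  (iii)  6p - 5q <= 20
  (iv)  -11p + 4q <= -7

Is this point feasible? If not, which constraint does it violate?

not feasible — violates (i)

Constraint (i): 10p + 11q = 21, which is not ≤ 8. All other constraints are satisfied.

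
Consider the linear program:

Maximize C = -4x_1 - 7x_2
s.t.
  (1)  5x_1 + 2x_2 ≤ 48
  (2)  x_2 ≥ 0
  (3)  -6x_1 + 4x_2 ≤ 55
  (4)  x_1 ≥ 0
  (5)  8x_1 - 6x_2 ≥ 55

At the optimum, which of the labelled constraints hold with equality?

Vertices and C = -4x_1 - 7x_2:
  (48/5, 0) → C = -192/5
  (199/23, 109/46) → C = -2355/46
  (55/8, 0) → C = -55/2

The maximum is at (55/8, 0). Substituting into each constraint, equality holds for (2) and (5); the remaining constraints have slack.

(2) and (5)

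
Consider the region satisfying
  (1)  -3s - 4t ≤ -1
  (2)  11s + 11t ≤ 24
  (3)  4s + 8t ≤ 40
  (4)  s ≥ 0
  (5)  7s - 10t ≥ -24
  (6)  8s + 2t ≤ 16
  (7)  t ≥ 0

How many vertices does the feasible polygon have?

Intersecting each pair of boundary lines and keeping only the points that satisfy every inequality leaves:
  (0, 1/4)
  (1/3, 0)
  (0, 24/11)
  (64/33, 8/33)
  (2, 0)

5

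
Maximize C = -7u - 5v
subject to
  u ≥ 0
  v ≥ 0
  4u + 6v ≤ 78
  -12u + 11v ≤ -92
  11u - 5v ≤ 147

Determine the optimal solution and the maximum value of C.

u = 23/3, v = 0, maximum C = -161/3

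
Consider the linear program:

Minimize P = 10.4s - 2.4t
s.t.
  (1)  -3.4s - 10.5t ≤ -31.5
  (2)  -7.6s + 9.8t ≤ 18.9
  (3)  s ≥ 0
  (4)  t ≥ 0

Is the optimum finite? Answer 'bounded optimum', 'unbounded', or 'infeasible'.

Extreme points and P = 10.4s - 2.4t:
  (1575/1616, 2169/808) → P = 7461/2020
  (315/34, 0) → P = 1638/17
The feasible region has finitely many vertices and no improving ray; the minimum is 7461/2020 at (1575/1616, 2169/808).

bounded optimum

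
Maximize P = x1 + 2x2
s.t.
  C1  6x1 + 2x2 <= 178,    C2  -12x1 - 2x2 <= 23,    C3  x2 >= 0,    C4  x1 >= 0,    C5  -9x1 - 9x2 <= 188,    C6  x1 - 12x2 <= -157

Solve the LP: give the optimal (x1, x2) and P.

Vertices and P = x1 + 2x2:
  (0, 89) → P = 178
  (911/37, 560/37) → P = 2031/37
  (0, 157/12) → P = 157/6

The optimum lies where 6x1 + 2x2 = 178 and x1 = 0.
Solving simultaneously gives x1 = 0, x2 = 89.

x1 = 0, x2 = 89, maximum P = 178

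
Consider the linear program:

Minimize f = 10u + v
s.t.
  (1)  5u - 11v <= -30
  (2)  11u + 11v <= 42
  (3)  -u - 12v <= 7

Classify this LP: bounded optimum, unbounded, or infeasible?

From the feasible point (3/4, 135/44), moving in the direction (-11, 11) keeps every constraint satisfied while f decreases without bound.

unbounded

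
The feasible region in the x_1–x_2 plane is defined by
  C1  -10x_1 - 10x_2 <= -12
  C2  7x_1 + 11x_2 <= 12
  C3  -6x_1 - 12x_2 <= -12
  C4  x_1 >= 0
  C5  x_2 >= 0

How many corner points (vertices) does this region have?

Intersecting each pair of boundary lines and keeping only the points that satisfy every inequality leaves:
  (3/10, 9/10)
  (2/5, 4/5)
  (2/3, 2/3)

3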